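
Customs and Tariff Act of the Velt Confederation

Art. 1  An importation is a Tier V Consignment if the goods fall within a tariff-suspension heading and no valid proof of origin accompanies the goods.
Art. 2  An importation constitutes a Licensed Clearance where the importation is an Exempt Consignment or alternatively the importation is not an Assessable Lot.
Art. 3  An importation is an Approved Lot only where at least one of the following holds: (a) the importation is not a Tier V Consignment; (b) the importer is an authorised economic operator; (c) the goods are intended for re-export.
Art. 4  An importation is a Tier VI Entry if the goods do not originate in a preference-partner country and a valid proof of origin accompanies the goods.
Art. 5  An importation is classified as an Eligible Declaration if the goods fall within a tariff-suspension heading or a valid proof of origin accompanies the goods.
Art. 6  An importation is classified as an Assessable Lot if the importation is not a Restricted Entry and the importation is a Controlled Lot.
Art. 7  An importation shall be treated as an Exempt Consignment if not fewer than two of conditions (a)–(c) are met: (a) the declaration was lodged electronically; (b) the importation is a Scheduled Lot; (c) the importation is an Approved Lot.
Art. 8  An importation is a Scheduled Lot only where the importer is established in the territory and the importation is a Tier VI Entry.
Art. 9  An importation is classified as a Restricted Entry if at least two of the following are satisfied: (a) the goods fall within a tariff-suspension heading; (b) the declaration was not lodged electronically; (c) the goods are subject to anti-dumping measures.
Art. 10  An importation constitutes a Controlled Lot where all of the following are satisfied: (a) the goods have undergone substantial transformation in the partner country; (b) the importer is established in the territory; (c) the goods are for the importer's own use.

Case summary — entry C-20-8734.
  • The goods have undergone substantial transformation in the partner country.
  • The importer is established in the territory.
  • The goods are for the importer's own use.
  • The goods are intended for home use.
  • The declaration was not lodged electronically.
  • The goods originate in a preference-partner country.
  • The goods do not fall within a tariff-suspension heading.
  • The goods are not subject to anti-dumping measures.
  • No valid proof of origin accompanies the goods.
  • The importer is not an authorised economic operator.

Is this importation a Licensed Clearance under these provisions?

No

article 4 — Tier VI Entry: [the goods do not originate in a preference-partner country? no] AND [a valid proof of origin accompanies the goods? no] → not satisfied.
article 8 — Scheduled Lot: [the importer is established in the territory? yes] AND [Tier VI Entry (article 4)? no] → not satisfied.
article 1 — Tier V Consignment: [the goods fall within a tariff-suspension heading? no] AND [no valid proof of origin accompanies the goods? yes] → not satisfied.
article 3 — Approved Lot: [not a Tier V Consignment (article 1)? yes] OR [the importer is an authorised economic operator? no] OR [the goods are intended for re-export? no] → satisfied.
article 7 — Exempt Consignment: the declaration was lodged electronically? no; Scheduled Lot (article 8)? no; Approved Lot (article 3)? yes — 1 of 3 hold (need ≥2) → not satisfied.
article 9 — Restricted Entry: the goods fall within a tariff-suspension heading? no; the declaration was not lodged electronically? yes; the goods are subject to anti-dumping measures? no — 1 of 3 hold (need ≥2) → not satisfied.
article 10 — Controlled Lot: [the goods have undergone substantial transformation in the partner country? yes] AND [the importer is established in the territory? yes] AND [the goods are for the importer's own use? yes] → satisfied.
article 6 — Assessable Lot: [not a Restricted Entry (article 9)? yes] AND [Controlled Lot (article 10)? yes] → satisfied.
article 2 — Licensed Clearance: [Exempt Consignment (article 7)? no] OR [not an Assessable Lot (article 6)? no] → not satisfied.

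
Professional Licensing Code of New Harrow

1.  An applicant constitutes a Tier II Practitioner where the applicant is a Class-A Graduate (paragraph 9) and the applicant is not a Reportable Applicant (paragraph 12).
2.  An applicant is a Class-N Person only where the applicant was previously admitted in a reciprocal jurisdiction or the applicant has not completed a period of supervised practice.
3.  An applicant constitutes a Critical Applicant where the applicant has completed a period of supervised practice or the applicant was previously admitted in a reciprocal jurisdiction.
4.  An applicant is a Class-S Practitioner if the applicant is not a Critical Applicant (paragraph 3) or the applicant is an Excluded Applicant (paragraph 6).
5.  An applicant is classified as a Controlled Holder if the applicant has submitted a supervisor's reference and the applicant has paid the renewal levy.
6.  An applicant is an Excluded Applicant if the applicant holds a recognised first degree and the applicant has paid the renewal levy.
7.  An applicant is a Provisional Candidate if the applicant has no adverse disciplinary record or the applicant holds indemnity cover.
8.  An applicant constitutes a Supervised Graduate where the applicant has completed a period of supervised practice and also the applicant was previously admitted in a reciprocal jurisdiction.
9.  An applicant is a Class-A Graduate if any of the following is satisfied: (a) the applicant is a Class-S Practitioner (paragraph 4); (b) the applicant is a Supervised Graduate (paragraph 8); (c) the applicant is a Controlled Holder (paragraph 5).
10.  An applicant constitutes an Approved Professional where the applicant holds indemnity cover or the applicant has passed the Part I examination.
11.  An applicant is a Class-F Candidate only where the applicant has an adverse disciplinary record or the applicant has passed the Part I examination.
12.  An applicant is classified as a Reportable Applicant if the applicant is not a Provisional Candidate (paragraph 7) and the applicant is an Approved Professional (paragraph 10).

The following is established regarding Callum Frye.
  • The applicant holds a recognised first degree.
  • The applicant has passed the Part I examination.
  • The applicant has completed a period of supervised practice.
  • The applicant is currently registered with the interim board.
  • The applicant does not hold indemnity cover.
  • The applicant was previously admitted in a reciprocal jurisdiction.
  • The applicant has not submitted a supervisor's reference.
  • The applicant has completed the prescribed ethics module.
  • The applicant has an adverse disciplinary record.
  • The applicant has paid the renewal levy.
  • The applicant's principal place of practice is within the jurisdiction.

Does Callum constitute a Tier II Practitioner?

No

paragraph 3 — Critical Applicant: [the applicant has completed a period of supervised practice? yes] OR [the applicant was previously admitted in a reciprocal jurisdiction? yes] → satisfied.
paragraph 6 — Excluded Applicant: [the applicant holds a recognised first degree? yes] AND [the applicant has paid the renewal levy? yes] → satisfied.
paragraph 4 — Class-S Practitioner: [not a Critical Applicant (paragraph 3)? no] OR [Excluded Applicant (paragraph 6)? yes] → satisfied.
paragraph 8 — Supervised Graduate: [the applicant has completed a period of supervised practice? yes] AND [the applicant was previously admitted in a reciprocal jurisdiction? yes] → satisfied.
paragraph 5 — Controlled Holder: [the applicant has submitted a supervisor's reference? no] AND [the applicant has paid the renewal levy? yes] → not satisfied.
paragraph 9 — Class-A Graduate: [Class-S Practitioner (paragraph 4)? yes] OR [Supervised Graduate (paragraph 8)? yes] OR [Controlled Holder (paragraph 5)? no] → satisfied.
paragraph 7 — Provisional Candidate: [the applicant has no adverse disciplinary record? no] OR [the applicant holds indemnity cover? no] → not satisfied.
paragraph 10 — Approved Professional: [the applicant holds indemnity cover? no] OR [the applicant has passed the Part I examination? yes] → satisfied.
paragraph 12 — Reportable Applicant: [not a Provisional Candidate (paragraph 7)? yes] AND [Approved Professional (paragraph 10)? yes] → satisfied.
paragraph 1 — Tier II Practitioner: [Class-A Graduate (paragraph 9)? yes] AND [not a Reportable Applicant (paragraph 12)? no] → not satisfied.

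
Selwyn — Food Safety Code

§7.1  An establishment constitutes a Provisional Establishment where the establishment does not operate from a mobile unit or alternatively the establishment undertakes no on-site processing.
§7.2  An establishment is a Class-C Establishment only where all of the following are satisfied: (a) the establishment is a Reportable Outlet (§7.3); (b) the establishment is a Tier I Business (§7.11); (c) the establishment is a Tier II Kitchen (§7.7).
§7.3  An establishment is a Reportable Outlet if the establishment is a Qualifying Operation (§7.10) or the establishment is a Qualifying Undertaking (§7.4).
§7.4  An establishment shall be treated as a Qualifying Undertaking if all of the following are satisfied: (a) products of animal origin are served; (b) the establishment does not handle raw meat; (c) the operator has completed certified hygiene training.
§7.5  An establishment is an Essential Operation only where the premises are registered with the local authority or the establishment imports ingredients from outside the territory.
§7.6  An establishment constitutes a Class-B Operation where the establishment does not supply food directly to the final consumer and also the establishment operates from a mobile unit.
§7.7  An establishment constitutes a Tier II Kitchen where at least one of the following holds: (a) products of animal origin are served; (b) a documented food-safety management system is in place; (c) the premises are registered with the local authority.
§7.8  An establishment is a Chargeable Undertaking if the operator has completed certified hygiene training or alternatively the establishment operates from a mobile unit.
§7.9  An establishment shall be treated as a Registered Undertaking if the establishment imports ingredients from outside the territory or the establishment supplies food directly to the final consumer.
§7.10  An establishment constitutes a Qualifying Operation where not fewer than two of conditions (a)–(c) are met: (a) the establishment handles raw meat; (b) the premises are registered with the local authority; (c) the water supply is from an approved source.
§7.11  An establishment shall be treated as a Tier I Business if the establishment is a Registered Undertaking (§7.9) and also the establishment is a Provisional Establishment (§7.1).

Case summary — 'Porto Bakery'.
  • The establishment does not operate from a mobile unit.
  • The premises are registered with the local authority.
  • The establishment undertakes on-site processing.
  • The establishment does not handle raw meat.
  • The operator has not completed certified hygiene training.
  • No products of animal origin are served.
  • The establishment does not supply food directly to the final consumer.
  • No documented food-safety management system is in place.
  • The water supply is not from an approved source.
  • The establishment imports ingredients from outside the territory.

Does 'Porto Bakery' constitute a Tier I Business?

§7.9 — Registered Undertaking: [the establishment imports ingredients from outside the territory? yes] OR [the establishment supplies food directly to the final consumer? no] → satisfied.
§7.1 — Provisional Establishment: [the establishment does not operate from a mobile unit? yes] OR [the establishment undertakes no on-site processing? no] → satisfied.
§7.11 — Tier I Business: [Registered Undertaking (§7.9)? yes] AND [Provisional Establishment (§7.1)? yes] → satisfied.

Yes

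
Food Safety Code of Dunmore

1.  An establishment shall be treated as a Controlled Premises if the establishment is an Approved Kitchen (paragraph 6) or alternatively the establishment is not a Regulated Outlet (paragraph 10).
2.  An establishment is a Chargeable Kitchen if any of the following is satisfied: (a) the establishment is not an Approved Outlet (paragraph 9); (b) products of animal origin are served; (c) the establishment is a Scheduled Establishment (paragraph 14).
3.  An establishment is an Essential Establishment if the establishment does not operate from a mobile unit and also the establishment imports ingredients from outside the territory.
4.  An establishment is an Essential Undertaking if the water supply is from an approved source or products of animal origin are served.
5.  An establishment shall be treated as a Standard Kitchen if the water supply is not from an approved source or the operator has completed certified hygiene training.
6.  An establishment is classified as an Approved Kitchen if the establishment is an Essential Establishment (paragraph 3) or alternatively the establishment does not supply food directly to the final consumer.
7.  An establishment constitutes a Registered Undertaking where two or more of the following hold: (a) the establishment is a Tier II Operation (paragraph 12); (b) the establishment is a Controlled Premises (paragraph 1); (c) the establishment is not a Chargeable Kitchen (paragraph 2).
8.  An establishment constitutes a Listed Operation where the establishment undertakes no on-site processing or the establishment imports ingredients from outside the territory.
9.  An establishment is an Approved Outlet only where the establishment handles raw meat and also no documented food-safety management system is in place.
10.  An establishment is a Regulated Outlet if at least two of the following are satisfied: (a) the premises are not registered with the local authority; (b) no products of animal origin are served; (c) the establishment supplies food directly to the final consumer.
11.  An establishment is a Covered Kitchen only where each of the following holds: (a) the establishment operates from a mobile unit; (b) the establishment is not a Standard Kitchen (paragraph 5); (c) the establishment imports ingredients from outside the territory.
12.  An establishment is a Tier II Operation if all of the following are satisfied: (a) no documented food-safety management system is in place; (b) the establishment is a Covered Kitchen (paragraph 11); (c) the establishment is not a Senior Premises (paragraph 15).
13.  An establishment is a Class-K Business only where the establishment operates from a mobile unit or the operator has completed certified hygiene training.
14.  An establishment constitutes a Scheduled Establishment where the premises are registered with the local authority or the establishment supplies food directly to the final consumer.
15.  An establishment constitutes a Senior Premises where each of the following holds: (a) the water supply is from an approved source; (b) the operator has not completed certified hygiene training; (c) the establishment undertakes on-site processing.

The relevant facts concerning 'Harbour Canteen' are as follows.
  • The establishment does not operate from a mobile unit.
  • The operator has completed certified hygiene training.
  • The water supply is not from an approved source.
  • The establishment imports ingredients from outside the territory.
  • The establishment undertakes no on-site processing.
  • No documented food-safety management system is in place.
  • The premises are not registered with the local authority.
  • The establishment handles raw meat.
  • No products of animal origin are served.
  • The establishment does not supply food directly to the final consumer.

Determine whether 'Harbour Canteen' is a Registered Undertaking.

Yes

paragraph 5 — Standard Kitchen: [the water supply is not from an approved source? yes] OR [the operator has completed certified hygiene training? yes] → satisfied.
paragraph 11 — Covered Kitchen: [the establishment operates from a mobile unit? no] AND [not a Standard Kitchen (paragraph 5)? no] AND [the establishment imports ingredients from outside the territory? yes] → not satisfied.
paragraph 15 — Senior Premises: [the water supply is from an approved source? no] AND [the operator has not completed certified hygiene training? no] AND [the establishment undertakes on-site processing? no] → not satisfied.
paragraph 12 — Tier II Operation: [no documented food-safety management system is in place? yes] AND [Covered Kitchen (paragraph 11)? no] AND [not a Senior Premises (paragraph 15)? yes] → not satisfied.
paragraph 3 — Essential Establishment: [the establishment does not operate from a mobile unit? yes] AND [the establishment imports ingredients from outside the territory? yes] → satisfied.
paragraph 6 — Approved Kitchen: [Essential Establishment (paragraph 3)? yes] OR [the establishment does not supply food directly to the final consumer? yes] → satisfied.
paragraph 10 — Regulated Outlet: the premises are not registered with the local authority? yes; no products of animal origin are served? yes; the establishment supplies food directly to the final consumer? no — 2 of 3 hold (need ≥2) → satisfied.
paragraph 1 — Controlled Premises: [Approved Kitchen (paragraph 6)? yes] OR [not a Regulated Outlet (paragraph 10)? no] → satisfied.
paragraph 9 — Approved Outlet: [the establishment handles raw meat? yes] AND [no documented food-safety management system is in place? yes] → satisfied.
paragraph 14 — Scheduled Establishment: [the premises are registered with the local authority? no] OR [the establishment supplies food directly to the final consumer? no] → not satisfied.
paragraph 2 — Chargeable Kitchen: [not an Approved Outlet (paragraph 9)? no] OR [products of animal origin are served? no] OR [Scheduled Establishment (paragraph 14)? no] → not satisfied.
paragraph 7 — Registered Undertaking: Tier II Operation (paragraph 12)? no; Controlled Premises (paragraph 1)? yes; not a Chargeable Kitchen (paragraph 2)? yes — 2 of 3 hold (need ≥2) → satisfied.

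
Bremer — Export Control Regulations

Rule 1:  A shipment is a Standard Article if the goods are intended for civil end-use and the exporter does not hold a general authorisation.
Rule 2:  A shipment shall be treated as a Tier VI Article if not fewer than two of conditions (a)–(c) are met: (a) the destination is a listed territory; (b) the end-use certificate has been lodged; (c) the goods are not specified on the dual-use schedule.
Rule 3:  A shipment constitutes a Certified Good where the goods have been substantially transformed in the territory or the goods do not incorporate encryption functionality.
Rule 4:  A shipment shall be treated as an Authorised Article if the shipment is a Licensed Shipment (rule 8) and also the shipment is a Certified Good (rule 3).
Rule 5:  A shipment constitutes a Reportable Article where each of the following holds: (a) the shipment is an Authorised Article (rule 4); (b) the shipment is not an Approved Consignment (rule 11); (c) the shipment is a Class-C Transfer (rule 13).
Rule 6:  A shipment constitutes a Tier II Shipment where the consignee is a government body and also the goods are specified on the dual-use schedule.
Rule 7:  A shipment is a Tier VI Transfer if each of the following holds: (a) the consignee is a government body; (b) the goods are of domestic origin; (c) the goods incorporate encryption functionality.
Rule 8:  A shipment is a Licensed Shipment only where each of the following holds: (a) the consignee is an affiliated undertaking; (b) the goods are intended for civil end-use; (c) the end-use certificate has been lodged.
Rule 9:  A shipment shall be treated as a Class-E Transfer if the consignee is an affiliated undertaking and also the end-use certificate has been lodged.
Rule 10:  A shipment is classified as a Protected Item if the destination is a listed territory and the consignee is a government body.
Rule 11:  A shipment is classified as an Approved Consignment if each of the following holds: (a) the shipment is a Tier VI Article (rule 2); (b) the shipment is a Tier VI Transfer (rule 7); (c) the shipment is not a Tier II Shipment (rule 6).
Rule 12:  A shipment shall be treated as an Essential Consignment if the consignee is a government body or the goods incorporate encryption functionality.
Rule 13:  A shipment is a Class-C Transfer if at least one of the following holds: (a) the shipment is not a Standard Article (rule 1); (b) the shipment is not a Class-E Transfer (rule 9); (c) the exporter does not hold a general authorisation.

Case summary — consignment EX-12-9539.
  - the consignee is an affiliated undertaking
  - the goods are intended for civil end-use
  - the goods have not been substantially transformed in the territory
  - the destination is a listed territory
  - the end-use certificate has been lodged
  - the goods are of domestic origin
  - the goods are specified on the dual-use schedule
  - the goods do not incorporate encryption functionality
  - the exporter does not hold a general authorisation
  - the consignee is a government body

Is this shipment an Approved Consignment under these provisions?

rule 2 — Tier VI Article: the destination is a listed territory? yes; the end-use certificate has been lodged? yes; the goods are not specified on the dual-use schedule? no — 2 of 3 hold (need ≥2) → satisfied.
rule 7 — Tier VI Transfer: [the consignee is a government body? yes] AND [the goods are of domestic origin? yes] AND [the goods incorporate encryption functionality? no] → not satisfied.
rule 6 — Tier II Shipment: [the consignee is a government body? yes] AND [the goods are specified on the dual-use schedule? yes] → satisfied.
rule 11 — Approved Consignment: [Tier VI Article (rule 2)? yes] AND [Tier VI Transfer (rule 7)? no] AND [not a Tier II Shipment (rule 6)? no] → not satisfied.

No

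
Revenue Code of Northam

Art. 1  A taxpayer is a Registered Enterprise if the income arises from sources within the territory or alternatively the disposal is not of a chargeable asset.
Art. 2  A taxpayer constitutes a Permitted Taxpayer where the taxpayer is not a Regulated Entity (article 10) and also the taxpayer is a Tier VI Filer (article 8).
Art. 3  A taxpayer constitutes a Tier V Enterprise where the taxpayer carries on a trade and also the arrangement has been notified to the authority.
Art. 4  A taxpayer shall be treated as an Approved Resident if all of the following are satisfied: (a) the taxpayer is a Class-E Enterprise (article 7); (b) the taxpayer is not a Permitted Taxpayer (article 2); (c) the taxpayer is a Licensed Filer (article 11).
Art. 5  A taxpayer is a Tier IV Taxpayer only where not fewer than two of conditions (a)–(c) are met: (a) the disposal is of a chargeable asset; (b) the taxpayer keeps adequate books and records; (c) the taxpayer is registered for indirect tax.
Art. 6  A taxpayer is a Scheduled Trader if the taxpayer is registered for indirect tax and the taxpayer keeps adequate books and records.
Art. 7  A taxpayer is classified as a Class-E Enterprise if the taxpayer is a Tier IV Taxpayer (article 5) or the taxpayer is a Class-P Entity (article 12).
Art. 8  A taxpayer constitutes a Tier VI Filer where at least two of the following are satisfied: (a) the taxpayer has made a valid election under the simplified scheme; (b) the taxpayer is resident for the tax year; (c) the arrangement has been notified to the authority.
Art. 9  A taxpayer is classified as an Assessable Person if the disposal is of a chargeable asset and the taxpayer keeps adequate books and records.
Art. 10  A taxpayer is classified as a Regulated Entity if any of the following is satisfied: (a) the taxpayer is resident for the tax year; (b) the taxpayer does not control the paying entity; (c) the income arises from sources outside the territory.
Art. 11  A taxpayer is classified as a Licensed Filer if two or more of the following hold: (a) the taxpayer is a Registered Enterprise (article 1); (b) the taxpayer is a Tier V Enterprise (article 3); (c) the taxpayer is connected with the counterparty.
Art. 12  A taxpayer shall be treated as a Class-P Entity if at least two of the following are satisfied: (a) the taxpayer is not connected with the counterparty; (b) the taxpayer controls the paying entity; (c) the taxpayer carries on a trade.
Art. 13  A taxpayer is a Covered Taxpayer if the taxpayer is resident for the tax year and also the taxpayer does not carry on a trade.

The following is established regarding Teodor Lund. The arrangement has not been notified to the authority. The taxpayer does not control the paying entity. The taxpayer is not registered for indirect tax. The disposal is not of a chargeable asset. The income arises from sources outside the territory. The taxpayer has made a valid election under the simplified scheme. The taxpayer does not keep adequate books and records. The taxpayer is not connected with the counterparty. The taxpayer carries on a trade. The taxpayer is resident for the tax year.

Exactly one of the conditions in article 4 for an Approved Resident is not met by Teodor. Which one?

Under article 5: the disposal is of a chargeable asset? no; the taxpayer keeps adequate books and records? no; the taxpayer is registered for indirect tax? no — 0 of 3 hold (need ≥2) → not satisfied.
Under article 12: the taxpayer is not connected with the counterparty? yes; the taxpayer controls the paying entity? no; the taxpayer carries on a trade? yes — 2 of 3 hold (need ≥2) → satisfied.
Under article 7: Tier IV Taxpayer (article 5)? no; or Class-P Entity (article 12)? yes. So the taxpayer is a Class-E Enterprise.
Under article 10: the taxpayer is resident for the tax year? yes; or the taxpayer does not control the paying entity? yes; or the income arises from sources outside the territory? yes. So the taxpayer is a Regulated Entity.
Under article 8: the taxpayer has made a valid election under the simplified scheme? yes; the taxpayer is resident for the tax year? yes; the arrangement has been notified to the authority? no — 2 of 3 hold (need ≥2) → satisfied.
Under article 2: not a Regulated Entity (article 10)? no; and Tier VI Filer (article 8)? yes. So the taxpayer is not a Permitted Taxpayer.
Under article 1: the income arises from sources within the territory? no; or the disposal is not of a chargeable asset? yes. So the taxpayer is a Registered Enterprise.
Under article 3: the taxpayer carries on a trade? yes; and the arrangement has been notified to the authority? no. So the taxpayer is not a Tier V Enterprise.
Under article 11: Registered Enterprise (article 1)? yes; Tier V Enterprise (article 3)? no; the taxpayer is connected with the counterparty? no — 1 of 3 hold (need ≥2) → not satisfied.
Under article 4: Class-E Enterprise (article 7)? yes; and not a Permitted Taxpayer (article 2)? yes; and Licensed Filer (article 11)? no. So the taxpayer is not an Approved Resident.

Licensed Filer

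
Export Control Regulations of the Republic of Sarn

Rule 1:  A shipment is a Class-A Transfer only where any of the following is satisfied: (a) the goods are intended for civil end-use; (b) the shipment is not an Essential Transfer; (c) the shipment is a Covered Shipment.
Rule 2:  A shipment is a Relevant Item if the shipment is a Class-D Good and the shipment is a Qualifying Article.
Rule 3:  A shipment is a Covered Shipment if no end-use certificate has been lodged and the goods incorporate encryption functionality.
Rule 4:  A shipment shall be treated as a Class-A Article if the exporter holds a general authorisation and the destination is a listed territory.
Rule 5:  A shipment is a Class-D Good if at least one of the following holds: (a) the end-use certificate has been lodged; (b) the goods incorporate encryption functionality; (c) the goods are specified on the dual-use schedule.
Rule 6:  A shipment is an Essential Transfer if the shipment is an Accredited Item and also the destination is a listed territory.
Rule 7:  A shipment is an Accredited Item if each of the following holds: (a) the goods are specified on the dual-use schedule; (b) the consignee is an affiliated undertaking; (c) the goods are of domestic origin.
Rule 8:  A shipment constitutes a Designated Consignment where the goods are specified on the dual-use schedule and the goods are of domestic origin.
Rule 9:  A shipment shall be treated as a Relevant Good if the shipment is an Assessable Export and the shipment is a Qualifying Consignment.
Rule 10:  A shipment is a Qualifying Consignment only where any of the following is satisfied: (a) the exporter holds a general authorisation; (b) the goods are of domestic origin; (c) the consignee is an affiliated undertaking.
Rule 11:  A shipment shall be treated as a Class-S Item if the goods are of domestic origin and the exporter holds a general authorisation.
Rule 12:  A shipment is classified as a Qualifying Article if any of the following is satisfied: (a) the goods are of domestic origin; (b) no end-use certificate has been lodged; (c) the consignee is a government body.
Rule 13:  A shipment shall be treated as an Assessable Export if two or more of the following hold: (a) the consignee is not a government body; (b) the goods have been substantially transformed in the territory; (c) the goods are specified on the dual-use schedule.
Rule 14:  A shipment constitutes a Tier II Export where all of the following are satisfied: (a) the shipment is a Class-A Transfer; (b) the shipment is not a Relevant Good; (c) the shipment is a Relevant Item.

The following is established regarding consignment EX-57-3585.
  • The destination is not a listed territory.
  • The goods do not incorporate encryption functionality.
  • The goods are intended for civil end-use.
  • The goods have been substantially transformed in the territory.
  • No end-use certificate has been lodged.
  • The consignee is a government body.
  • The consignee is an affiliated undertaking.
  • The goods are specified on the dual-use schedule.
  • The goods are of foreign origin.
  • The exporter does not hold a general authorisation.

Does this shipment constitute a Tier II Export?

No

Under rule 7: the goods are specified on the dual-use schedule? yes; and the consignee is an affiliated undertaking? yes; and the goods are of domestic origin? no. So the shipment is not an Accredited Item.
Under rule 6: Accredited Item (rule 7)? no; and the destination is a listed territory? no. So the shipment is not an Essential Transfer.
Under rule 3: no end-use certificate has been lodged? yes; and the goods incorporate encryption functionality? no. So the shipment is not a Covered Shipment.
Under rule 1: the goods are intended for civil end-use? yes; or not an Essential Transfer (rule 6)? yes; or Covered Shipment (rule 3)? no. So the shipment is a Class-A Transfer.
Under rule 13: the consignee is not a government body? no; the goods have been substantially transformed in the territory? yes; the goods are specified on the dual-use schedule? yes — 2 of 3 hold (need ≥2) → satisfied.
Under rule 10: the exporter holds a general authorisation? no; or the goods are of domestic origin? no; or the consignee is an affiliated undertaking? yes. So the shipment is a Qualifying Consignment.
Under rule 9: Assessable Export (rule 13)? yes; and Qualifying Consignment (rule 10)? yes. So the shipment is a Relevant Good.
Under rule 5: the end-use certificate has been lodged? no; or the goods incorporate encryption functionality? no; or the goods are specified on the dual-use schedule? yes. So the shipment is a Class-D Good.
Under rule 12: the goods are of domestic origin? no; or no end-use certificate has been lodged? yes; or the consignee is a government body? yes. So the shipment is a Qualifying Article.
Under rule 2: Class-D Good (rule 5)? yes; and Qualifying Article (rule 12)? yes. So the shipment is a Relevant Item.
Under rule 14: Class-A Transfer (rule 1)? yes; and not a Relevant Good (rule 9)? no; and Relevant Item (rule 2)? yes. So the shipment is not a Tier II Export.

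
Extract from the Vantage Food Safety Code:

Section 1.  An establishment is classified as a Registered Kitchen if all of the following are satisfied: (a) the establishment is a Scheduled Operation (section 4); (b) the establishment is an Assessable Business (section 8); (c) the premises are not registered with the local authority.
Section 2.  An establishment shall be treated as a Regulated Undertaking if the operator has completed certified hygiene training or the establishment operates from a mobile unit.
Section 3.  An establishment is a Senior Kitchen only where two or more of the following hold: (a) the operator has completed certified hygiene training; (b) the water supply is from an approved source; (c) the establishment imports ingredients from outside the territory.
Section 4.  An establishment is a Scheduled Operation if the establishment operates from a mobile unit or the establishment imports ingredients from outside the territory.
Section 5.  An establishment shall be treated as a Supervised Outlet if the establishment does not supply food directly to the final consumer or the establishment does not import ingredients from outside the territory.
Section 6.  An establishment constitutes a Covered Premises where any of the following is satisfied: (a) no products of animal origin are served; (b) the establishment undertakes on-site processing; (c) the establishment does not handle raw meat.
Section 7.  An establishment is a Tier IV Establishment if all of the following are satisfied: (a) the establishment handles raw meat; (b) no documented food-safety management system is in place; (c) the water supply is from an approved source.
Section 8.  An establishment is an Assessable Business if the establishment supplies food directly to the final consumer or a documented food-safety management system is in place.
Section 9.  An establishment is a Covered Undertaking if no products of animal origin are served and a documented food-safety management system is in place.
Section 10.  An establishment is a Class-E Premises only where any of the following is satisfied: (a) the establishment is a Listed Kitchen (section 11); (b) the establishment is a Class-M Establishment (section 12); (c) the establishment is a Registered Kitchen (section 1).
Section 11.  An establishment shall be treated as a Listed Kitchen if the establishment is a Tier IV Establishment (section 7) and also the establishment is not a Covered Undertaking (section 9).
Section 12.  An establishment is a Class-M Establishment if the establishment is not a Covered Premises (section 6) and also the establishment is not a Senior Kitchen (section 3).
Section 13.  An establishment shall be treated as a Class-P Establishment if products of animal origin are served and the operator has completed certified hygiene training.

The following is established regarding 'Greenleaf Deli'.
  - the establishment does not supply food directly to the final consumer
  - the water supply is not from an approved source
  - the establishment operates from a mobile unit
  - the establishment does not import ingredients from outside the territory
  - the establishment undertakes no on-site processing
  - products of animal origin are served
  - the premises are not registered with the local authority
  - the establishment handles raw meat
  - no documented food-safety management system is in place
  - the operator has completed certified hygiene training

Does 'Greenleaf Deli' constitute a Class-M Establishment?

section 6 — Covered Premises: [no products of animal origin are served? no] OR [the establishment undertakes on-site processing? no] OR [the establishment does not handle raw meat? no] → not satisfied.
section 3 — Senior Kitchen: the operator has completed certified hygiene training? yes; the water supply is from an approved source? no; the establishment imports ingredients from outside the territory? no — 1 of 3 hold (need ≥2) → not satisfied.
section 12 — Class-M Establishment: [not a Covered Premises (section 6)? yes] AND [not a Senior Kitchen (section 3)? yes] → satisfied.

Yes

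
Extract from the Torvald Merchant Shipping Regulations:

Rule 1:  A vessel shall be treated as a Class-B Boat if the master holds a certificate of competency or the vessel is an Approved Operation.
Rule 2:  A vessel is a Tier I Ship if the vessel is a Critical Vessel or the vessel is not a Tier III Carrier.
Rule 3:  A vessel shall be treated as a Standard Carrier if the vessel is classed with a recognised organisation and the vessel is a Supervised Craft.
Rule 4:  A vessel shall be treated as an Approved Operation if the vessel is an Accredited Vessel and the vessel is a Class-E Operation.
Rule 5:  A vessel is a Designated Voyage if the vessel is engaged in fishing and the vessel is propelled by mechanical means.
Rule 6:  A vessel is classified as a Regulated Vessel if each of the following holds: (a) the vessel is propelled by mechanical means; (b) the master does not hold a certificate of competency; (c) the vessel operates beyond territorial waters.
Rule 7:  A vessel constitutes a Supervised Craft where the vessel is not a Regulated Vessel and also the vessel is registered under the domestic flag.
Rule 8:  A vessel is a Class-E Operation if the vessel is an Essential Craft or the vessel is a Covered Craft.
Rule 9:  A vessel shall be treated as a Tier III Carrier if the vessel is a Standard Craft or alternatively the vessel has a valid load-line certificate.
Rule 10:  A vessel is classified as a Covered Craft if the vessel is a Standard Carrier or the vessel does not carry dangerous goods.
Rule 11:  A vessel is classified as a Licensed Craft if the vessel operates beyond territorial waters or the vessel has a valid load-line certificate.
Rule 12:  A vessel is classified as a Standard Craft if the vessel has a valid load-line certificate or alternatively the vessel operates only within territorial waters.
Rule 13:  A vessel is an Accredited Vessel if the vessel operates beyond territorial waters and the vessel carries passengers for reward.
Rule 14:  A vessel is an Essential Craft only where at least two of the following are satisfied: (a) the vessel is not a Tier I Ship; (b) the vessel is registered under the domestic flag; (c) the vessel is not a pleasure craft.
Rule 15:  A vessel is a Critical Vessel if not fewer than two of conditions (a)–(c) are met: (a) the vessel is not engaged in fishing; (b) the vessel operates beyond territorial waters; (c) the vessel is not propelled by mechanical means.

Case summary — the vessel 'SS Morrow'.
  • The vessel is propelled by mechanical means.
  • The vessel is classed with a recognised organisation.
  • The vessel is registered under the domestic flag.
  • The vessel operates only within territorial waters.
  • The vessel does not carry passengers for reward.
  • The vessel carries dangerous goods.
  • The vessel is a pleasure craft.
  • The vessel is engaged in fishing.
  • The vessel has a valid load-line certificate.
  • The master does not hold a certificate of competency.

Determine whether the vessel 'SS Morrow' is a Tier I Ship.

Under rule 15: the vessel is not engaged in fishing? no; the vessel operates beyond territorial waters? no; the vessel is not propelled by mechanical means? no — 0 of 3 hold (need ≥2) → not satisfied.
Under rule 12: the vessel has a valid load-line certificate? yes; or the vessel operates only within territorial waters? yes. So the vessel is a Standard Craft.
Under rule 9: Standard Craft (rule 12)? yes; or the vessel has a valid load-line certificate? yes. So the vessel is a Tier III Carrier.
Under rule 2: Critical Vessel (rule 15)? no; or not a Tier III Carrier (rule 9)? no. So the vessel is not a Tier I Ship.

No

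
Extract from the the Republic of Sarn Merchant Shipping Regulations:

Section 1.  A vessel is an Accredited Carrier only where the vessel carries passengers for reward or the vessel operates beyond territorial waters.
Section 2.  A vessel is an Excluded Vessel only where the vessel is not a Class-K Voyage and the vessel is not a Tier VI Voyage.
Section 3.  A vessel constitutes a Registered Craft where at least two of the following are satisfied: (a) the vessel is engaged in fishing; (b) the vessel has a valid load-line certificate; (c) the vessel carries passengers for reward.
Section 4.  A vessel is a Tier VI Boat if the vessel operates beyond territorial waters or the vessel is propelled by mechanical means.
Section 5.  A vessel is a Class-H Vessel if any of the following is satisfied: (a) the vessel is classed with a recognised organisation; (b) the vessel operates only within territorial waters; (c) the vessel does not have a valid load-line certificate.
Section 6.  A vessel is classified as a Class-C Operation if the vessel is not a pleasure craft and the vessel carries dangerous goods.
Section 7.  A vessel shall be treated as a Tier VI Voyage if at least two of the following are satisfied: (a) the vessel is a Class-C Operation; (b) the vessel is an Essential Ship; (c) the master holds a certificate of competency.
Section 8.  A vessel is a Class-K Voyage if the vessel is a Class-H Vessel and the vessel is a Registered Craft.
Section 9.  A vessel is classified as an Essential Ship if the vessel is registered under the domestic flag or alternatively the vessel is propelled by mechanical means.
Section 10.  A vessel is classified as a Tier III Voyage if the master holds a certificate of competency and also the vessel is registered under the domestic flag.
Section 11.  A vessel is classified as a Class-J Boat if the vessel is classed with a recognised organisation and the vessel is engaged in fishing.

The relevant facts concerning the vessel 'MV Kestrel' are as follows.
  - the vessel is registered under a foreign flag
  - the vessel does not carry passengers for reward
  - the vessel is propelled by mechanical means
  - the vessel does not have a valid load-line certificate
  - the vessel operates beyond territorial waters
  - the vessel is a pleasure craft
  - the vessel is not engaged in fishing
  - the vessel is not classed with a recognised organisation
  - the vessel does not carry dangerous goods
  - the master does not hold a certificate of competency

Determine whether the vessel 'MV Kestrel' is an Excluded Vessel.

Under section 5: the vessel is classed with a recognised organisation? no; or the vessel operates only within territorial waters? no; or the vessel does not have a valid load-line certificate? yes. So the vessel is a Class-H Vessel.
Under section 3: the vessel is engaged in fishing? no; the vessel has a valid load-line certificate? no; the vessel carries passengers for reward? no — 0 of 3 hold (need ≥2) → not satisfied.
Under section 8: Class-H Vessel (section 5)? yes; and Registered Craft (section 3)? no. So the vessel is not a Class-K Voyage.
Under section 6: the vessel is not a pleasure craft? no; and the vessel carries dangerous goods? no. So the vessel is not a Class-C Operation.
Under section 9: the vessel is registered under the domestic flag? no; or the vessel is propelled by mechanical means? yes. So the vessel is an Essential Ship.
Under section 7: Class-C Operation (section 6)? no; Essential Ship (section 9)? yes; the master holds a certificate of competency? no — 1 of 3 hold (need ≥2) → not satisfied.
Under section 2: not a Class-K Voyage (section 8)? yes; and not a Tier VI Voyage (section 7)? yes. So the vessel is an Excluded Vessel.

Yes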